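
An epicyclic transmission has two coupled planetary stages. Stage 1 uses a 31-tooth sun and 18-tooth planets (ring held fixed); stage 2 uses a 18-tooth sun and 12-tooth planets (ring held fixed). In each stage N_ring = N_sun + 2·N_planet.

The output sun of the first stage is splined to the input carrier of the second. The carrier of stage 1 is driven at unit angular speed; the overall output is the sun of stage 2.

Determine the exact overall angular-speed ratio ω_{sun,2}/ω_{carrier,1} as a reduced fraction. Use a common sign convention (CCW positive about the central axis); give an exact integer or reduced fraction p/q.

980/93

Stage 1: N_ring = 31 + 2·18 = 67
Stage 1: 31(ω_s−ω_c) = −67(ω_r−ω_c),  ω_r=0, ω_c=1
Stage 1: ω_s = 1 − (67/31)(0−1) = 98/31
  ⇒ ω_s¹/ω_c¹ = 98/31
Stage 2: N_ring = 18 + 2·12 = 42
Stage 2: 18(ω_s−ω_c) = −42(ω_r−ω_c),  ω_r=0, ω_c=1
Stage 2: ω_s = 1 − (42/18)(0−1) = 10/3
  ⇒ ω_s²/ω_c² = 10/3
Coupling ω_c² = ω_s¹ ⇒ overall = 98/31 × 10/3 = 980/93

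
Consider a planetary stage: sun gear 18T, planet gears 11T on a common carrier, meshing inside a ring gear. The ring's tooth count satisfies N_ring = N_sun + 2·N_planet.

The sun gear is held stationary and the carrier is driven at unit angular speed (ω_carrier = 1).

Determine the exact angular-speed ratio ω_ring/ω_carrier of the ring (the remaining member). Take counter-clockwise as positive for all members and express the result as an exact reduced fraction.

N_ring = 18 + 2·11 = 40
18(ω_s−ω_c) = −40(ω_r−ω_c),  ω_s=0, ω_c=1
ω_r = 1 − (18/40)(0−1) = 29/20
ω_r/ω_c = 29/20

29/20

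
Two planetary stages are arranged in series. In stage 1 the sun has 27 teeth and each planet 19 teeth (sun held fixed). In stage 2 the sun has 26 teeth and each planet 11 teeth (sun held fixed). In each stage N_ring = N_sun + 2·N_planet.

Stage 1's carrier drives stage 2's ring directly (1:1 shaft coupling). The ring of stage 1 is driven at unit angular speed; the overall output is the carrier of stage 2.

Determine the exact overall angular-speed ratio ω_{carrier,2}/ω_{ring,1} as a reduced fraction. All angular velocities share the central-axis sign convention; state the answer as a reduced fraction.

Stage 1: N_ring = 27 + 2·19 = 65
Stage 1: 27(ω_s−ω_c) = −65(ω_r−ω_c),  ω_s=0, ω_r=1
Stage 1: 27(0−ω_c) = −65(1−ω_c)  ⇒  92ω_c = 65  ⇒  ω_c = 65/92
  ⇒ ω_c¹/ω_r¹ = 65/92
Stage 2: N_ring = 26 + 2·11 = 48
Stage 2: 26(ω_s−ω_c) = −48(ω_r−ω_c),  ω_s=0, ω_r=1
Stage 2: 26(0−ω_c) = −48(1−ω_c)  ⇒  74ω_c = 48  ⇒  ω_c = 24/37
  ⇒ ω_c²/ω_r² = 24/37
Coupling ω_r² = ω_c¹ ⇒ overall = 65/92 × 24/37 = 390/851

390/851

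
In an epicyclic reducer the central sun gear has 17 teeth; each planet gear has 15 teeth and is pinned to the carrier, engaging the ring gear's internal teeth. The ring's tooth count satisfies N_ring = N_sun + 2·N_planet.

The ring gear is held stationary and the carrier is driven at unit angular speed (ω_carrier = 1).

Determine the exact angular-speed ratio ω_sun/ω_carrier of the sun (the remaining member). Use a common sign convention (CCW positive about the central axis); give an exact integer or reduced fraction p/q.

N_ring = 17 + 2·15 = 47
17(ω_s−ω_c) = −47(ω_r−ω_c),  ω_r=0, ω_c=1
ω_s = 1 − (47/17)(0−1) = 64/17
ω_s/ω_c = 64/17

64/17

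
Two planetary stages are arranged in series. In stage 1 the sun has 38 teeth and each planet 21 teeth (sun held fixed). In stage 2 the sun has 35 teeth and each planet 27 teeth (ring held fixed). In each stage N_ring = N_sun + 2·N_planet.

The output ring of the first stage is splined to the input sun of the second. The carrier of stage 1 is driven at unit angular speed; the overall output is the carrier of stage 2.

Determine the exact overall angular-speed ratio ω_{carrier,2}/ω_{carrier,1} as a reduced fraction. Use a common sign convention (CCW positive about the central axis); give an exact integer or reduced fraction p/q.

413/992

Stage 1: N_ring = 38 + 2·21 = 80
Stage 1: 38(ω_s−ω_c) = −80(ω_r−ω_c),  ω_s=0, ω_c=1
Stage 1: ω_r = 1 − (38/80)(0−1) = 59/40
  ⇒ ω_r¹/ω_c¹ = 59/40
Stage 2: N_ring = 35 + 2·27 = 89
Stage 2: 35(ω_s−ω_c) = −89(ω_r−ω_c),  ω_r=0, ω_s=1
Stage 2: 35(1−ω_c) = −89(0−ω_c)  ⇒  124ω_c = 35  ⇒  ω_c = 35/124
  ⇒ ω_c²/ω_s² = 35/124
Coupling ω_s² = ω_r¹ ⇒ overall = 59/40 × 35/124 = 413/992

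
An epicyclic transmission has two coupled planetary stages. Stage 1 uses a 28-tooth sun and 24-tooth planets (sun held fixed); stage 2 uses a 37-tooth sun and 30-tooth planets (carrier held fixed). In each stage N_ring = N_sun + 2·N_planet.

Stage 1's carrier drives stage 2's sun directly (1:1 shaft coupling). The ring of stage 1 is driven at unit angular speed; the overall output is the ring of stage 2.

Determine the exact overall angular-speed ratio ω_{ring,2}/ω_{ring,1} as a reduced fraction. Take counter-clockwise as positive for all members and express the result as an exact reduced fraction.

-703/2522

Stage 1: N_ring = 28 + 2·24 = 76
Stage 1: 28(ω_s−ω_c) = −76(ω_r−ω_c),  ω_s=0, ω_r=1
Stage 1: 28(0−ω_c) = −76(1−ω_c)  ⇒  104ω_c = 76  ⇒  ω_c = 19/26
  ⇒ ω_c¹/ω_r¹ = 19/26
Stage 2: N_ring = 37 + 2·30 = 97
Stage 2: 37(ω_s−ω_c) = −97(ω_r−ω_c),  ω_c=0, ω_s=1
Stage 2: ω_r = 0 − (37/97)(1−0) = -37/97
  ⇒ ω_r²/ω_s² = -37/97
Coupling ω_s² = ω_c¹ ⇒ overall = 19/26 × -37/97 = -703/2522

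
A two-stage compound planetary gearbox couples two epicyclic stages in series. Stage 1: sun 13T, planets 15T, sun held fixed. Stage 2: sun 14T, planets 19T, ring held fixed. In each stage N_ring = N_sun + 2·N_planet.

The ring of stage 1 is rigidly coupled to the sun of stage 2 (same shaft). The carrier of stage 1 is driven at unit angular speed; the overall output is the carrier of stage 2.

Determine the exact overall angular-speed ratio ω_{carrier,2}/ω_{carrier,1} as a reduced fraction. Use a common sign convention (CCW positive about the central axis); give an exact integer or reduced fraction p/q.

392/1419

Stage 1: N_ring = 13 + 2·15 = 43
Stage 1: 13(ω_s−ω_c) = −43(ω_r−ω_c),  ω_s=0, ω_c=1
Stage 1: ω_r = 1 − (13/43)(0−1) = 56/43
  ⇒ ω_r¹/ω_c¹ = 56/43
Stage 2: N_ring = 14 + 2·19 = 52
Stage 2: 14(ω_s−ω_c) = −52(ω_r−ω_c),  ω_r=0, ω_s=1
Stage 2: 14(1−ω_c) = −52(0−ω_c)  ⇒  66ω_c = 14  ⇒  ω_c = 7/33
  ⇒ ω_c²/ω_s² = 7/33
Coupling ω_s² = ω_r¹ ⇒ overall = 56/43 × 7/33 = 392/1419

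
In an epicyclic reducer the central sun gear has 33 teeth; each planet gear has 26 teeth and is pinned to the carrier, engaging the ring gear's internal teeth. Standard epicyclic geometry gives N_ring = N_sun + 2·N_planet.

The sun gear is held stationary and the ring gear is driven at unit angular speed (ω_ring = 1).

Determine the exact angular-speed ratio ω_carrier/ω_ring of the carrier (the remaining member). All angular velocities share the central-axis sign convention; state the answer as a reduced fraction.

N_ring = 33 + 2·26 = 85
33(ω_s−ω_c) = −85(ω_r−ω_c),  ω_s=0, ω_r=1
33(0−ω_c) = −85(1−ω_c)  ⇒  118ω_c = 85  ⇒  ω_c = 85/118
ω_c/ω_r = 85/118

85/118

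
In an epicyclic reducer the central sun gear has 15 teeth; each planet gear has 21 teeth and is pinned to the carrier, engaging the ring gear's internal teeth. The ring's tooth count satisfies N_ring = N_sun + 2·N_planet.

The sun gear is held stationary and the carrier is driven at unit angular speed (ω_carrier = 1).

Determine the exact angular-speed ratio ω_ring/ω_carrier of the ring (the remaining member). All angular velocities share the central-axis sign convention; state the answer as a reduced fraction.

N_ring = 15 + 2·21 = 57
15(ω_s−ω_c) = −57(ω_r−ω_c),  ω_s=0, ω_c=1
ω_r = 1 − (15/57)(0−1) = 24/19
ω_r/ω_c = 24/19

24/19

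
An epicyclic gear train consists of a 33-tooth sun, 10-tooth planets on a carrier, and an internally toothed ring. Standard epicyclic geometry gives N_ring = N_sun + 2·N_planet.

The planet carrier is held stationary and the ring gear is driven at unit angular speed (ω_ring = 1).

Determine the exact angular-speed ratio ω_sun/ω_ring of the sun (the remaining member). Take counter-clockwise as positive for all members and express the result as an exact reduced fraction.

N_ring = 33 + 2·10 = 53
33(ω_s−ω_c) = −53(ω_r−ω_c),  ω_c=0, ω_r=1
ω_s = 0 − (53/33)(1−0) = -53/33
ω_s/ω_r = -53/33

-53/33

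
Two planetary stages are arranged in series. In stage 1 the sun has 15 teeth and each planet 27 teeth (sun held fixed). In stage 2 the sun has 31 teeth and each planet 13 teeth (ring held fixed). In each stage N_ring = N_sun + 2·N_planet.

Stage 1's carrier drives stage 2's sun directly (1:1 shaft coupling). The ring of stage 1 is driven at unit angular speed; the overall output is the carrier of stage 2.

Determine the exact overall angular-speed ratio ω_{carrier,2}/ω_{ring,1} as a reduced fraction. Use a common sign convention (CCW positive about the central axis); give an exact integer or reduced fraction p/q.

Stage 1: N_ring = 15 + 2·27 = 69
Stage 1: 15(ω_s−ω_c) = −69(ω_r−ω_c),  ω_s=0, ω_r=1
Stage 1: 15(0−ω_c) = −69(1−ω_c)  ⇒  84ω_c = 69  ⇒  ω_c = 23/28
  ⇒ ω_c¹/ω_r¹ = 23/28
Stage 2: N_ring = 31 + 2·13 = 57
Stage 2: 31(ω_s−ω_c) = −57(ω_r−ω_c),  ω_r=0, ω_s=1
Stage 2: 31(1−ω_c) = −57(0−ω_c)  ⇒  88ω_c = 31  ⇒  ω_c = 31/88
  ⇒ ω_c²/ω_s² = 31/88
Coupling ω_s² = ω_c¹ ⇒ overall = 23/28 × 31/88 = 713/2464

713/2464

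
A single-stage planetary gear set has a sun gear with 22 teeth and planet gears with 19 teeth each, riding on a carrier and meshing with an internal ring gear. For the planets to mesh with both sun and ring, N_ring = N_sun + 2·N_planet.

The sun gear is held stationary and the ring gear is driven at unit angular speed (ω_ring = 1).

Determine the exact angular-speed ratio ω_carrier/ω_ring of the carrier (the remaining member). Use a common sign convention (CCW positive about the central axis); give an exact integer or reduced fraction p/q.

30/41

N_ring = 22 + 2·19 = 60
22(ω_s−ω_c) = −60(ω_r−ω_c),  ω_s=0, ω_r=1
22(0−ω_c) = −60(1−ω_c)  ⇒  82ω_c = 60  ⇒  ω_c = 30/41
ω_c/ω_r = 30/41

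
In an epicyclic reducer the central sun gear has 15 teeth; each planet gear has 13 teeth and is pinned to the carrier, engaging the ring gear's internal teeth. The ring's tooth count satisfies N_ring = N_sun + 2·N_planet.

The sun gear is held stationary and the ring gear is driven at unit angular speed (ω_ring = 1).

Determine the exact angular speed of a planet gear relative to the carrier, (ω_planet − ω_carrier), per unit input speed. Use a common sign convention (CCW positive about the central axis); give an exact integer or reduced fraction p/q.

615/728

N_ring = 15 + 2·13 = 41
15(ω_s−ω_c) = −41(ω_r−ω_c),  ω_s=0, ω_r=1
15(0−ω_c) = −41(1−ω_c)  ⇒  56ω_c = 41  ⇒  ω_c = 41/56
sun–planet: 15·(0−41/56) = −13·(ω_p−ω_c)  ⇒  ω_p−ω_c = −(15/13)·(-41/56) = 615/728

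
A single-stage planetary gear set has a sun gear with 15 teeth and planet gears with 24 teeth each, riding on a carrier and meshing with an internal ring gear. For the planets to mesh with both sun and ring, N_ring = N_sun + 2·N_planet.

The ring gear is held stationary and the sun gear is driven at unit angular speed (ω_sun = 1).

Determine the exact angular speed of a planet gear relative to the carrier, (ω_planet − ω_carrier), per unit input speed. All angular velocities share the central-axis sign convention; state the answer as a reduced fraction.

-105/208

N_ring = 15 + 2·24 = 63
15(ω_s−ω_c) = −63(ω_r−ω_c),  ω_r=0, ω_s=1
15(1−ω_c) = −63(0−ω_c)  ⇒  78ω_c = 15  ⇒  ω_c = 5/26
sun–planet: 15·(1−5/26) = −24·(ω_p−ω_c)  ⇒  ω_p−ω_c = −(15/24)·(21/26) = -105/208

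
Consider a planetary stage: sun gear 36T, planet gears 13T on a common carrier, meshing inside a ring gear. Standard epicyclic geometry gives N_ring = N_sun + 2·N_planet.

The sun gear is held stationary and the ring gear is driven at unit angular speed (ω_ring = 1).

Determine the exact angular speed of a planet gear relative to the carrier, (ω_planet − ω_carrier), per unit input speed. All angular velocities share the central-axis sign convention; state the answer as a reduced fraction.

1116/637

N_ring = 36 + 2·13 = 62
36(ω_s−ω_c) = −62(ω_r−ω_c),  ω_s=0, ω_r=1
36(0−ω_c) = −62(1−ω_c)  ⇒  98ω_c = 62  ⇒  ω_c = 31/49
sun–planet: 36·(0−31/49) = −13·(ω_p−ω_c)  ⇒  ω_p−ω_c = −(36/13)·(-31/49) = 1116/637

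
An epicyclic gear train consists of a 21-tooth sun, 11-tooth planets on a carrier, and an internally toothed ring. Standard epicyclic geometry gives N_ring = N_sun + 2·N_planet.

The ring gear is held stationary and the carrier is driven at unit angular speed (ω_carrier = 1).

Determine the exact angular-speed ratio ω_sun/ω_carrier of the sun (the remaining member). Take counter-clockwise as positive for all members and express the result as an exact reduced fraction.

64/21

N_ring = 21 + 2·11 = 43
21(ω_s−ω_c) = −43(ω_r−ω_c),  ω_r=0, ω_c=1
ω_s = 1 − (43/21)(0−1) = 64/21
ω_s/ω_c = 64/21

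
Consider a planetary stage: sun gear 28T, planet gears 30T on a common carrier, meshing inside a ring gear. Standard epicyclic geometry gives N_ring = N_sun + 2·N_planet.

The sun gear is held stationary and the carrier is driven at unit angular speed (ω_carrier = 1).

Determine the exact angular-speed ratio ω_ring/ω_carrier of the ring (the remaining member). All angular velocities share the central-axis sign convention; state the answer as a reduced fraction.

29/22

N_ring = 28 + 2·30 = 88
28(ω_s−ω_c) = −88(ω_r−ω_c),  ω_s=0, ω_c=1
ω_r = 1 − (28/88)(0−1) = 29/22
ω_r/ω_c = 29/22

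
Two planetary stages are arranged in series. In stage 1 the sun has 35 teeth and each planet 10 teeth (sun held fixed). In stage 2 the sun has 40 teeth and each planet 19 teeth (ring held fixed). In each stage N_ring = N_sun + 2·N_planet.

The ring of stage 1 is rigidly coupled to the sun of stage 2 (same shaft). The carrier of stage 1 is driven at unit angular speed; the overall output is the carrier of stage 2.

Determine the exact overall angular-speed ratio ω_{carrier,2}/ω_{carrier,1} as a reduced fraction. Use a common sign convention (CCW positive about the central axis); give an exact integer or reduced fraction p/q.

Stage 1: N_ring = 35 + 2·10 = 55
Stage 1: 35(ω_s−ω_c) = −55(ω_r−ω_c),  ω_s=0, ω_c=1
Stage 1: ω_r = 1 − (35/55)(0−1) = 18/11
  ⇒ ω_r¹/ω_c¹ = 18/11
Stage 2: N_ring = 40 + 2·19 = 78
Stage 2: 40(ω_s−ω_c) = −78(ω_r−ω_c),  ω_r=0, ω_s=1
Stage 2: 40(1−ω_c) = −78(0−ω_c)  ⇒  118ω_c = 40  ⇒  ω_c = 20/59
  ⇒ ω_c²/ω_s² = 20/59
Coupling ω_s² = ω_r¹ ⇒ overall = 18/11 × 20/59 = 360/649

360/649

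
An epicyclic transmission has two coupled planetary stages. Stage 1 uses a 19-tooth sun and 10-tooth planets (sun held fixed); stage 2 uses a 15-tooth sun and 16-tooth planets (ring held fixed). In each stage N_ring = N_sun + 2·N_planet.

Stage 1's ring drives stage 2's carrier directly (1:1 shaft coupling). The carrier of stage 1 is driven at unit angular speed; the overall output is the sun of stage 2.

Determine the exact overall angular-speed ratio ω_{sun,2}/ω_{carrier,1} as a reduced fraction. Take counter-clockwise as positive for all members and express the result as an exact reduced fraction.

3596/585

Stage 1: N_ring = 19 + 2·10 = 39
Stage 1: 19(ω_s−ω_c) = −39(ω_r−ω_c),  ω_s=0, ω_c=1
Stage 1: ω_r = 1 − (19/39)(0−1) = 58/39
  ⇒ ω_r¹/ω_c¹ = 58/39
Stage 2: N_ring = 15 + 2·16 = 47
Stage 2: 15(ω_s−ω_c) = −47(ω_r−ω_c),  ω_r=0, ω_c=1
Stage 2: ω_s = 1 − (47/15)(0−1) = 62/15
  ⇒ ω_s²/ω_c² = 62/15
Coupling ω_c² = ω_r¹ ⇒ overall = 58/39 × 62/15 = 3596/585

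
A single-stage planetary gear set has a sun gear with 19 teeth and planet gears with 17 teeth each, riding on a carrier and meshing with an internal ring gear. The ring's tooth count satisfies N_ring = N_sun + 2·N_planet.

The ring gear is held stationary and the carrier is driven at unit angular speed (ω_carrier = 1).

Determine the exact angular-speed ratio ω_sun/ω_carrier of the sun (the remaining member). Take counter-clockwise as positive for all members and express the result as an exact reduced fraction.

72/19

N_ring = 19 + 2·17 = 53
19(ω_s−ω_c) = −53(ω_r−ω_c),  ω_r=0, ω_c=1
ω_s = 1 − (53/19)(0−1) = 72/19
ω_s/ω_c = 72/19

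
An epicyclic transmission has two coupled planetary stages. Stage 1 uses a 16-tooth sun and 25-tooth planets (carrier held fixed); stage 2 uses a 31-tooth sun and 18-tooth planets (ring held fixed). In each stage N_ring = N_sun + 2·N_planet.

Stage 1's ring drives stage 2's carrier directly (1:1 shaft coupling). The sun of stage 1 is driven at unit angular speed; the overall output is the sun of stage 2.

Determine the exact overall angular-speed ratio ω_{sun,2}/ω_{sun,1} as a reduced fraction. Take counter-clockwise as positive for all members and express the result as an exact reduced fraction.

-784/1023

Stage 1: N_ring = 16 + 2·25 = 66
Stage 1: 16(ω_s−ω_c) = −66(ω_r−ω_c),  ω_c=0, ω_s=1
Stage 1: ω_r = 0 − (16/66)(1−0) = -8/33
  ⇒ ω_r¹/ω_s¹ = -8/33
Stage 2: N_ring = 31 + 2·18 = 67
Stage 2: 31(ω_s−ω_c) = −67(ω_r−ω_c),  ω_r=0, ω_c=1
Stage 2: ω_s = 1 − (67/31)(0−1) = 98/31
  ⇒ ω_s²/ω_c² = 98/31
Coupling ω_c² = ω_r¹ ⇒ overall = -8/33 × 98/31 = -784/1023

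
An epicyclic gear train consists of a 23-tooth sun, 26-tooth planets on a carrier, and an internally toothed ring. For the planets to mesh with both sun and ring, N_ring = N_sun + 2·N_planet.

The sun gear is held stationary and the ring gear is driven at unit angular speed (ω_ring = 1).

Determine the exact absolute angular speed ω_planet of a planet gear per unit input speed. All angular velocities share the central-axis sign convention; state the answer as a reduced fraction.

75/52

N_ring = 23 + 2·26 = 75
23(ω_s−ω_c) = −75(ω_r−ω_c),  ω_s=0, ω_r=1
23(0−ω_c) = −75(1−ω_c)  ⇒  98ω_c = 75  ⇒  ω_c = 75/98
sun–planet: 23·(0−75/98) = −26·(ω_p−ω_c)  ⇒  ω_p−ω_c = −(23/26)·(-75/98) = 1725/2548
ω_p = 75/98 + 1725/2548 = 75/52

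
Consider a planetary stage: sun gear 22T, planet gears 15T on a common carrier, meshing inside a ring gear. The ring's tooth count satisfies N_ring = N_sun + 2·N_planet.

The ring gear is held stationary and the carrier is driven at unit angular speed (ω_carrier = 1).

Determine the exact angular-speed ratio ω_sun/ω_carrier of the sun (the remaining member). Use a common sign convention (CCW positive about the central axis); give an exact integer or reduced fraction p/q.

N_ring = 22 + 2·15 = 52
22(ω_s−ω_c) = −52(ω_r−ω_c),  ω_r=0, ω_c=1
ω_s = 1 − (52/22)(0−1) = 37/11
ω_s/ω_c = 37/11

37/11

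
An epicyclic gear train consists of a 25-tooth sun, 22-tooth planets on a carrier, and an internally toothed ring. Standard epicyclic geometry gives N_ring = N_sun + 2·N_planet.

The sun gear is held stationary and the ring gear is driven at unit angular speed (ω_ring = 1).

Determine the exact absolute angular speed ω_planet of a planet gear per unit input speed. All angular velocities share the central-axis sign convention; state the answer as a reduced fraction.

N_ring = 25 + 2·22 = 69
25(ω_s−ω_c) = −69(ω_r−ω_c),  ω_s=0, ω_r=1
25(0−ω_c) = −69(1−ω_c)  ⇒  94ω_c = 69  ⇒  ω_c = 69/94
sun–planet: 25·(0−69/94) = −22·(ω_p−ω_c)  ⇒  ω_p−ω_c = −(25/22)·(-69/94) = 1725/2068
ω_p = 69/94 + 1725/2068 = 69/44

69/44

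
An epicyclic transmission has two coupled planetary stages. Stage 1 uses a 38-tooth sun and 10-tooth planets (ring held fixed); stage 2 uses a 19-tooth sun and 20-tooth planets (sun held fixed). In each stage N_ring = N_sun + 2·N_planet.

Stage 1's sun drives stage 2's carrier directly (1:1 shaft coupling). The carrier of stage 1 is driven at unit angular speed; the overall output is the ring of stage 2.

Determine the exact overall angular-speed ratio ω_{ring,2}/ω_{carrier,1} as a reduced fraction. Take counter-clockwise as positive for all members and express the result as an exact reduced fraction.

3744/1121

Stage 1: N_ring = 38 + 2·10 = 58
Stage 1: 38(ω_s−ω_c) = −58(ω_r−ω_c),  ω_r=0, ω_c=1
Stage 1: ω_s = 1 − (58/38)(0−1) = 48/19
  ⇒ ω_s¹/ω_c¹ = 48/19
Stage 2: N_ring = 19 + 2·20 = 59
Stage 2: 19(ω_s−ω_c) = −59(ω_r−ω_c),  ω_s=0, ω_c=1
Stage 2: ω_r = 1 − (19/59)(0−1) = 78/59
  ⇒ ω_r²/ω_c² = 78/59
Coupling ω_c² = ω_s¹ ⇒ overall = 48/19 × 78/59 = 3744/1121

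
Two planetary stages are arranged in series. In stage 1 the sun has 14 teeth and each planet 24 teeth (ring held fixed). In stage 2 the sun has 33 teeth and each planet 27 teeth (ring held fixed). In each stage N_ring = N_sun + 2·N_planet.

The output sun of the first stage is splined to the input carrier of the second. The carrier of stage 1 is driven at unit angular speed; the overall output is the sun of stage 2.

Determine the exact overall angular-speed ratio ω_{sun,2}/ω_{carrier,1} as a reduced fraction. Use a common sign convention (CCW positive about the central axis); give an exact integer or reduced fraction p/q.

Stage 1: N_ring = 14 + 2·24 = 62
Stage 1: 14(ω_s−ω_c) = −62(ω_r−ω_c),  ω_r=0, ω_c=1
Stage 1: ω_s = 1 − (62/14)(0−1) = 38/7
  ⇒ ω_s¹/ω_c¹ = 38/7
Stage 2: N_ring = 33 + 2·27 = 87
Stage 2: 33(ω_s−ω_c) = −87(ω_r−ω_c),  ω_r=0, ω_c=1
Stage 2: ω_s = 1 − (87/33)(0−1) = 40/11
  ⇒ ω_s²/ω_c² = 40/11
Coupling ω_c² = ω_s¹ ⇒ overall = 38/7 × 40/11 = 1520/77

1520/77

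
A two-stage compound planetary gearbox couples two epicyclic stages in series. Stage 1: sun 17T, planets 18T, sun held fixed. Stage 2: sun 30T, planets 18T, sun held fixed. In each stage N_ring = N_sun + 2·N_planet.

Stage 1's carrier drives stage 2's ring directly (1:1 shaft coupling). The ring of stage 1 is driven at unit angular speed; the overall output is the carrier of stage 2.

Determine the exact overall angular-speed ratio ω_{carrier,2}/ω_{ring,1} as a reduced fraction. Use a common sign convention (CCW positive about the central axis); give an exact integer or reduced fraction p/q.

Stage 1: N_ring = 17 + 2·18 = 53
Stage 1: 17(ω_s−ω_c) = −53(ω_r−ω_c),  ω_s=0, ω_r=1
Stage 1: 17(0−ω_c) = −53(1−ω_c)  ⇒  70ω_c = 53  ⇒  ω_c = 53/70
  ⇒ ω_c¹/ω_r¹ = 53/70
Stage 2: N_ring = 30 + 2·18 = 66
Stage 2: 30(ω_s−ω_c) = −66(ω_r−ω_c),  ω_s=0, ω_r=1
Stage 2: 30(0−ω_c) = −66(1−ω_c)  ⇒  96ω_c = 66  ⇒  ω_c = 11/16
  ⇒ ω_c²/ω_r² = 11/16
Coupling ω_r² = ω_c¹ ⇒ overall = 53/70 × 11/16 = 583/1120

583/1120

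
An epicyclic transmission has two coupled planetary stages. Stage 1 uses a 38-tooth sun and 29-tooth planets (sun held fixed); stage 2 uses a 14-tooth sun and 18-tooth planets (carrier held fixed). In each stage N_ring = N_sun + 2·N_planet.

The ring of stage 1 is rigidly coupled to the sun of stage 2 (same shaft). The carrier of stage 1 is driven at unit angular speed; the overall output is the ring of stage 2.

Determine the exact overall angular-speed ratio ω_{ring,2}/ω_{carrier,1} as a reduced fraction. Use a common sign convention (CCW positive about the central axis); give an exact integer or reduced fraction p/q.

-469/1200

Stage 1: N_ring = 38 + 2·29 = 96
Stage 1: 38(ω_s−ω_c) = −96(ω_r−ω_c),  ω_s=0, ω_c=1
Stage 1: ω_r = 1 − (38/96)(0−1) = 67/48
  ⇒ ω_r¹/ω_c¹ = 67/48
Stage 2: N_ring = 14 + 2·18 = 50
Stage 2: 14(ω_s−ω_c) = −50(ω_r−ω_c),  ω_c=0, ω_s=1
Stage 2: ω_r = 0 − (14/50)(1−0) = -7/25
  ⇒ ω_r²/ω_s² = -7/25
Coupling ω_s² = ω_r¹ ⇒ overall = 67/48 × -7/25 = -469/1200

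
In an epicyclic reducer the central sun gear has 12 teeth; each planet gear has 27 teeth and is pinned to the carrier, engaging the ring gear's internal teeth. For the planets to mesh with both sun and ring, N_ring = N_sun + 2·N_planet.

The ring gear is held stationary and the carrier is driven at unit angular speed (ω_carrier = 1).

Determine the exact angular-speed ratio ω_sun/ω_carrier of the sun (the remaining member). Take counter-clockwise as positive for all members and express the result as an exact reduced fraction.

N_ring = 12 + 2·27 = 66
12(ω_s−ω_c) = −66(ω_r−ω_c),  ω_r=0, ω_c=1
ω_s = 1 − (66/12)(0−1) = 13/2
ω_s/ω_c = 13/2

13/2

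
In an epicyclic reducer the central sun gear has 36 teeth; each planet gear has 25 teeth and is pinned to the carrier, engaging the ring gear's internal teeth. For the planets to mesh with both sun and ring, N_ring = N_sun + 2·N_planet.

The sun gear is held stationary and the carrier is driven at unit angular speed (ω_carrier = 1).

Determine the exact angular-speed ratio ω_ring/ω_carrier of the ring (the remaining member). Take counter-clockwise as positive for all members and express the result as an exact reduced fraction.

61/43

N_ring = 36 + 2·25 = 86
36(ω_s−ω_c) = −86(ω_r−ω_c),  ω_s=0, ω_c=1
ω_r = 1 − (36/86)(0−1) = 61/43
ω_r/ω_c = 61/43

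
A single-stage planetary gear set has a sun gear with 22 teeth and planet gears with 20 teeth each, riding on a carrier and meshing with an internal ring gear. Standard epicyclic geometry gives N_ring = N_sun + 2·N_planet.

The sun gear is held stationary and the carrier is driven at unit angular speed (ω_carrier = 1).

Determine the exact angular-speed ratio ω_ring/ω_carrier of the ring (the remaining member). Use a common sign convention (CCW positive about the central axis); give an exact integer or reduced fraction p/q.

42/31

N_ring = 22 + 2·20 = 62
22(ω_s−ω_c) = −62(ω_r−ω_c),  ω_s=0, ω_c=1
ω_r = 1 − (22/62)(0−1) = 42/31
ω_r/ω_c = 42/31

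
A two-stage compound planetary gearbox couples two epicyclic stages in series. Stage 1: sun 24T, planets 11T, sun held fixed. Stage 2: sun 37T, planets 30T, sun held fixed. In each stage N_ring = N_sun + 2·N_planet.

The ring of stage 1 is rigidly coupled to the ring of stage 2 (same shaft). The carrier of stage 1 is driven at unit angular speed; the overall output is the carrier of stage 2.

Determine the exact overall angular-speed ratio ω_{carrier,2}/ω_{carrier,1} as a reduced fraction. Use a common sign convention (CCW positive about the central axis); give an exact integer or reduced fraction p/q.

Stage 1: N_ring = 24 + 2·11 = 46
Stage 1: 24(ω_s−ω_c) = −46(ω_r−ω_c),  ω_s=0, ω_c=1
Stage 1: ω_r = 1 − (24/46)(0−1) = 35/23
  ⇒ ω_r¹/ω_c¹ = 35/23
Stage 2: N_ring = 37 + 2·30 = 97
Stage 2: 37(ω_s−ω_c) = −97(ω_r−ω_c),  ω_s=0, ω_r=1
Stage 2: 37(0−ω_c) = −97(1−ω_c)  ⇒  134ω_c = 97  ⇒  ω_c = 97/134
  ⇒ ω_c²/ω_r² = 97/134
Coupling ω_r² = ω_r¹ ⇒ overall = 35/23 × 97/134 = 3395/3082

3395/3082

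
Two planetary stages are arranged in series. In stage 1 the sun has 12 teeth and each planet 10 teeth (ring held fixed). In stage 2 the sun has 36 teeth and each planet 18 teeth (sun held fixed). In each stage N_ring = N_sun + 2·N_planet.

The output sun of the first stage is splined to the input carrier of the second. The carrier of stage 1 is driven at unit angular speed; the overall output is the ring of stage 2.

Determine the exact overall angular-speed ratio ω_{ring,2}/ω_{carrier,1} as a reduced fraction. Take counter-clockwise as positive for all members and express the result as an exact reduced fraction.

11/2

Stage 1: N_ring = 12 + 2·10 = 32
Stage 1: 12(ω_s−ω_c) = −32(ω_r−ω_c),  ω_r=0, ω_c=1
Stage 1: ω_s = 1 − (32/12)(0−1) = 11/3
  ⇒ ω_s¹/ω_c¹ = 11/3
Stage 2: N_ring = 36 + 2·18 = 72
Stage 2: 36(ω_s−ω_c) = −72(ω_r−ω_c),  ω_s=0, ω_c=1
Stage 2: ω_r = 1 − (36/72)(0−1) = 3/2
  ⇒ ω_r²/ω_c² = 3/2
Coupling ω_c² = ω_s¹ ⇒ overall = 11/3 × 3/2 = 11/2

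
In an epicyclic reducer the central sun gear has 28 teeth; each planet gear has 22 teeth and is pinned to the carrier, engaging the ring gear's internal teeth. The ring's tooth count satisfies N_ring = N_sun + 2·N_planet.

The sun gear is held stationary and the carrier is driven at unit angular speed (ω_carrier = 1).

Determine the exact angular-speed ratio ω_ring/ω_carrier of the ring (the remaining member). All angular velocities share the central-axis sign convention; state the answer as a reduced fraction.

N_ring = 28 + 2·22 = 72
28(ω_s−ω_c) = −72(ω_r−ω_c),  ω_s=0, ω_c=1
ω_r = 1 − (28/72)(0−1) = 25/18
ω_r/ω_c = 25/18

25/18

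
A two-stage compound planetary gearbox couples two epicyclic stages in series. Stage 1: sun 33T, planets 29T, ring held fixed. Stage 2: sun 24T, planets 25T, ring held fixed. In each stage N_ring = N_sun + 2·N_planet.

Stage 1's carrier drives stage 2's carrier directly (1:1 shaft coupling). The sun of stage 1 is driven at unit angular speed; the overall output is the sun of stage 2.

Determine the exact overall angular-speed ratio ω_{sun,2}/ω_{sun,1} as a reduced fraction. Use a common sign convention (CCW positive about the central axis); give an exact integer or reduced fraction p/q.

539/496

Stage 1: N_ring = 33 + 2·29 = 91
Stage 1: 33(ω_s−ω_c) = −91(ω_r−ω_c),  ω_r=0, ω_s=1
Stage 1: 33(1−ω_c) = −91(0−ω_c)  ⇒  124ω_c = 33  ⇒  ω_c = 33/124
  ⇒ ω_c¹/ω_s¹ = 33/124
Stage 2: N_ring = 24 + 2·25 = 74
Stage 2: 24(ω_s−ω_c) = −74(ω_r−ω_c),  ω_r=0, ω_c=1
Stage 2: ω_s = 1 − (74/24)(0−1) = 49/12
  ⇒ ω_s²/ω_c² = 49/12
Coupling ω_c² = ω_c¹ ⇒ overall = 33/124 × 49/12 = 539/496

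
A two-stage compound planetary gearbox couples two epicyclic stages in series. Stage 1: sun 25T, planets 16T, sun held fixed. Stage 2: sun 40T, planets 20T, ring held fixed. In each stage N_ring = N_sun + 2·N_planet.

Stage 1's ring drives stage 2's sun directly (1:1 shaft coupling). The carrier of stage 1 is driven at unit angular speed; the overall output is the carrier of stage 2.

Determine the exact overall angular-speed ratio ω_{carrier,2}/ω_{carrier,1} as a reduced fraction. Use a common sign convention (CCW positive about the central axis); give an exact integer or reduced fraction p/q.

Stage 1: N_ring = 25 + 2·16 = 57
Stage 1: 25(ω_s−ω_c) = −57(ω_r−ω_c),  ω_s=0, ω_c=1
Stage 1: ω_r = 1 − (25/57)(0−1) = 82/57
  ⇒ ω_r¹/ω_c¹ = 82/57
Stage 2: N_ring = 40 + 2·20 = 80
Stage 2: 40(ω_s−ω_c) = −80(ω_r−ω_c),  ω_r=0, ω_s=1
Stage 2: 40(1−ω_c) = −80(0−ω_c)  ⇒  120ω_c = 40  ⇒  ω_c = 1/3
  ⇒ ω_c²/ω_s² = 1/3
Coupling ω_s² = ω_r¹ ⇒ overall = 82/57 × 1/3 = 82/171

82/171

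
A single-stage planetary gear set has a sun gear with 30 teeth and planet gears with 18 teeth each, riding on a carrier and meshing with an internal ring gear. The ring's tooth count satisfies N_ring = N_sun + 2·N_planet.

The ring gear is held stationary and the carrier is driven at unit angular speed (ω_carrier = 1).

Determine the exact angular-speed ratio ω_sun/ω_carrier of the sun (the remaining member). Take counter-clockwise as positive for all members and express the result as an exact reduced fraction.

16/5

N_ring = 30 + 2·18 = 66
30(ω_s−ω_c) = −66(ω_r−ω_c),  ω_r=0, ω_c=1
ω_s = 1 − (66/30)(0−1) = 16/5
ω_s/ω_c = 16/5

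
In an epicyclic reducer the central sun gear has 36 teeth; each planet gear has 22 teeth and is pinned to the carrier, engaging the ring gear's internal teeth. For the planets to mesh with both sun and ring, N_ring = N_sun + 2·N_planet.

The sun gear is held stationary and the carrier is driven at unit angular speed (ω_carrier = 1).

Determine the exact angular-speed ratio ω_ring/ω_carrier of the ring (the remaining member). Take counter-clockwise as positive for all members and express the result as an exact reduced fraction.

29/20

N_ring = 36 + 2·22 = 80
36(ω_s−ω_c) = −80(ω_r−ω_c),  ω_s=0, ω_c=1
ω_r = 1 − (36/80)(0−1) = 29/20
ω_r/ω_c = 29/20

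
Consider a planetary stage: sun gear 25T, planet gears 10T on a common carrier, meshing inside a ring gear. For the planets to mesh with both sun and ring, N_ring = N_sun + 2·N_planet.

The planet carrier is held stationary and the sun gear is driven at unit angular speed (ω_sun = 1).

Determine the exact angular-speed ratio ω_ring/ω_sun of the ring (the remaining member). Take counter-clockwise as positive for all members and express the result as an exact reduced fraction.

-5/9

N_ring = 25 + 2·10 = 45
25(ω_s−ω_c) = −45(ω_r−ω_c),  ω_c=0, ω_s=1
ω_r = 0 − (25/45)(1−0) = -5/9
ω_r/ω_s = -5/9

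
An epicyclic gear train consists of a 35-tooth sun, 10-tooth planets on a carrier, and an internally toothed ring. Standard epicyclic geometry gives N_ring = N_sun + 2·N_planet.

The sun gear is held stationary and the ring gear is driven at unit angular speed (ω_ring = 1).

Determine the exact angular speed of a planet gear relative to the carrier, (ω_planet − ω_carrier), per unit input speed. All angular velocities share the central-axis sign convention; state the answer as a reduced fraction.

N_ring = 35 + 2·10 = 55
35(ω_s−ω_c) = −55(ω_r−ω_c),  ω_s=0, ω_r=1
35(0−ω_c) = −55(1−ω_c)  ⇒  90ω_c = 55  ⇒  ω_c = 11/18
sun–planet: 35·(0−11/18) = −10·(ω_p−ω_c)  ⇒  ω_p−ω_c = −(35/10)·(-11/18) = 77/36

77/36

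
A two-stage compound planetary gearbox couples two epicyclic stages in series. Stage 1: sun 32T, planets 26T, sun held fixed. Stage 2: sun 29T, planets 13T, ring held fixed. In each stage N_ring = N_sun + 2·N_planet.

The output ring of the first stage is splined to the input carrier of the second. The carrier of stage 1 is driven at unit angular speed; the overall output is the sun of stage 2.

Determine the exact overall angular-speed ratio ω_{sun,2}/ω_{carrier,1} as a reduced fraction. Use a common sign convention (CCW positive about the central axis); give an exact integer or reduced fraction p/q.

Stage 1: N_ring = 32 + 2·26 = 84
Stage 1: 32(ω_s−ω_c) = −84(ω_r−ω_c),  ω_s=0, ω_c=1
Stage 1: ω_r = 1 − (32/84)(0−1) = 29/21
  ⇒ ω_r¹/ω_c¹ = 29/21
Stage 2: N_ring = 29 + 2·13 = 55
Stage 2: 29(ω_s−ω_c) = −55(ω_r−ω_c),  ω_r=0, ω_c=1
Stage 2: ω_s = 1 − (55/29)(0−1) = 84/29
  ⇒ ω_s²/ω_c² = 84/29
Coupling ω_c² = ω_r¹ ⇒ overall = 29/21 × 84/29 = 4

4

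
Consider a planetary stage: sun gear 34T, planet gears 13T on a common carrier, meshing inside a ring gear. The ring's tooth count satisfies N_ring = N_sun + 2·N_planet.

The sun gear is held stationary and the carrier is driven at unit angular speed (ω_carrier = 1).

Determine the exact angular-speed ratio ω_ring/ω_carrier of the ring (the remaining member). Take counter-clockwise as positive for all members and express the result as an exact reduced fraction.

N_ring = 34 + 2·13 = 60
34(ω_s−ω_c) = −60(ω_r−ω_c),  ω_s=0, ω_c=1
ω_r = 1 − (34/60)(0−1) = 47/30
ω_r/ω_c = 47/30

47/30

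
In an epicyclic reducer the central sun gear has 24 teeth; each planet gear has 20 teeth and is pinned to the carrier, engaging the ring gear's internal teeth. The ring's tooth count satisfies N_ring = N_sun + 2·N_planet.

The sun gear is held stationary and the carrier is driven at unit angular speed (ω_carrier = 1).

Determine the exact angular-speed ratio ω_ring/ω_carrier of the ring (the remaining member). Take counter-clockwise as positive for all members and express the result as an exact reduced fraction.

N_ring = 24 + 2·20 = 64
24(ω_s−ω_c) = −64(ω_r−ω_c),  ω_s=0, ω_c=1
ω_r = 1 − (24/64)(0−1) = 11/8
ω_r/ω_c = 11/8

11/8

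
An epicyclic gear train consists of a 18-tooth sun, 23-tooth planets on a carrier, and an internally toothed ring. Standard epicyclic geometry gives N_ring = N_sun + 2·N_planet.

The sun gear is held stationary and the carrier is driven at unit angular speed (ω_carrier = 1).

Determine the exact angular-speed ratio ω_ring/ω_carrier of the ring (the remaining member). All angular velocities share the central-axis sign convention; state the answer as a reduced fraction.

N_ring = 18 + 2·23 = 64
18(ω_s−ω_c) = −64(ω_r−ω_c),  ω_s=0, ω_c=1
ω_r = 1 − (18/64)(0−1) = 41/32
ω_r/ω_c = 41/32

41/32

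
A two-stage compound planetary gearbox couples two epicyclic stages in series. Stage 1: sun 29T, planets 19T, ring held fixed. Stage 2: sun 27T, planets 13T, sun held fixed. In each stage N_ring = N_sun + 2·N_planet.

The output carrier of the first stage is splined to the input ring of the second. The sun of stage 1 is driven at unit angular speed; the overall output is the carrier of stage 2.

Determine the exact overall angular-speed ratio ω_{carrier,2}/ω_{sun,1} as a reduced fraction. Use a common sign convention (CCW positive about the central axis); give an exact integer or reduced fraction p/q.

1537/7680

Stage 1: N_ring = 29 + 2·19 = 67
Stage 1: 29(ω_s−ω_c) = −67(ω_r−ω_c),  ω_r=0, ω_s=1
Stage 1: 29(1−ω_c) = −67(0−ω_c)  ⇒  96ω_c = 29  ⇒  ω_c = 29/96
  ⇒ ω_c¹/ω_s¹ = 29/96
Stage 2: N_ring = 27 + 2·13 = 53
Stage 2: 27(ω_s−ω_c) = −53(ω_r−ω_c),  ω_s=0, ω_r=1
Stage 2: 27(0−ω_c) = −53(1−ω_c)  ⇒  80ω_c = 53  ⇒  ω_c = 53/80
  ⇒ ω_c²/ω_r² = 53/80
Coupling ω_r² = ω_c¹ ⇒ overall = 29/96 × 53/80 = 1537/7680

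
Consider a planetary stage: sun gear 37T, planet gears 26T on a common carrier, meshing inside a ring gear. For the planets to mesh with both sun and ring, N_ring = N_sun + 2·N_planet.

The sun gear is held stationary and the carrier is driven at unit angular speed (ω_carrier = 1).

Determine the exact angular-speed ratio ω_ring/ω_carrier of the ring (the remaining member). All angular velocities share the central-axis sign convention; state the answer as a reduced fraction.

126/89

N_ring = 37 + 2·26 = 89
37(ω_s−ω_c) = −89(ω_r−ω_c),  ω_s=0, ω_c=1
ω_r = 1 − (37/89)(0−1) = 126/89
ω_r/ω_c = 126/89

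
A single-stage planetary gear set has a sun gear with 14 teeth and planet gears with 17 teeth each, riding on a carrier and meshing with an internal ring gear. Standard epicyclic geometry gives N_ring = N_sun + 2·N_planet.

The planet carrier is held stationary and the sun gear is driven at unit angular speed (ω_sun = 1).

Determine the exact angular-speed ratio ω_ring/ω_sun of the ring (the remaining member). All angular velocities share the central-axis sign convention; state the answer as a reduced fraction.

-7/24

N_ring = 14 + 2·17 = 48
14(ω_s−ω_c) = −48(ω_r−ω_c),  ω_c=0, ω_s=1
ω_r = 0 − (14/48)(1−0) = -7/24
ω_r/ω_s = -7/24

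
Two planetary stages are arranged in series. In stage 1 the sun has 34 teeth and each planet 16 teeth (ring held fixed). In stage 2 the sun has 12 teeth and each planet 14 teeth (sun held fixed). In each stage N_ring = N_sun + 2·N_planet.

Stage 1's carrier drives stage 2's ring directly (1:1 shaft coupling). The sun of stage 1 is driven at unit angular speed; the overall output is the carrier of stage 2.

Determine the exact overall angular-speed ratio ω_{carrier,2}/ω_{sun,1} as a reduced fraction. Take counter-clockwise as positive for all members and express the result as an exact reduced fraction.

17/65

Stage 1: N_ring = 34 + 2·16 = 66
Stage 1: 34(ω_s−ω_c) = −66(ω_r−ω_c),  ω_r=0, ω_s=1
Stage 1: 34(1−ω_c) = −66(0−ω_c)  ⇒  100ω_c = 34  ⇒  ω_c = 17/50
  ⇒ ω_c¹/ω_s¹ = 17/50
Stage 2: N_ring = 12 + 2·14 = 40
Stage 2: 12(ω_s−ω_c) = −40(ω_r−ω_c),  ω_s=0, ω_r=1
Stage 2: 12(0−ω_c) = −40(1−ω_c)  ⇒  52ω_c = 40  ⇒  ω_c = 10/13
  ⇒ ω_c²/ω_r² = 10/13
Coupling ω_r² = ω_c¹ ⇒ overall = 17/50 × 10/13 = 17/65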